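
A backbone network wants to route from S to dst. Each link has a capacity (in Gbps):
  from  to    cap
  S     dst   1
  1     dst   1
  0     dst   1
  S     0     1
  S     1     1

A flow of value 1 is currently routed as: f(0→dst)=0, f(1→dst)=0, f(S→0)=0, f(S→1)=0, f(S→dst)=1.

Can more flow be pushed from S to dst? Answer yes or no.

Residual path S→1→dst has bottleneck 1 > 0.
Pushing 1 along it raises the flow to 2, so the given flow is not maximum.

Yes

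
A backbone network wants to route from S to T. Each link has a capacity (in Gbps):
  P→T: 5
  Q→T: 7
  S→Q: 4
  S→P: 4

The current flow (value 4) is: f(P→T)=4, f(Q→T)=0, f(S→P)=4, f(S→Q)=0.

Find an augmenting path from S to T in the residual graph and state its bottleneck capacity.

Residual along S→Q→T: S→Q: 4, Q→T: 7.
Bottleneck = min = 4.

S→Q→T, bottleneck 4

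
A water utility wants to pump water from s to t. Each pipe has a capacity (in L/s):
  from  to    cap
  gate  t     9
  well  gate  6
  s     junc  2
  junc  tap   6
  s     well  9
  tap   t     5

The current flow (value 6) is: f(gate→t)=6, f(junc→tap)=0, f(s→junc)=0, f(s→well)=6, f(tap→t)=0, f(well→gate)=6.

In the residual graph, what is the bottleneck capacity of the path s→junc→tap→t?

Residual capacities along the path: s→junc: 2, junc→tap: 6, tap→t: 5.
Minimum is 2.

2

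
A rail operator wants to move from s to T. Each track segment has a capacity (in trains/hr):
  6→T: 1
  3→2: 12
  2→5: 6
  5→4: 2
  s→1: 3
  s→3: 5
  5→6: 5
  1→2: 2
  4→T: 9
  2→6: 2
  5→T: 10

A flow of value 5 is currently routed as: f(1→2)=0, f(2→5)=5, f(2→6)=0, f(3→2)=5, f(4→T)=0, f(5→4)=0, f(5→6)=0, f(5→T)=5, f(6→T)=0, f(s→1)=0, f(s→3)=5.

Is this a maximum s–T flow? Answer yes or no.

No

Residual path s→1→2→5→T has bottleneck 1 > 0.
Pushing 1 along it raises the flow to 6, so the given flow is not maximum.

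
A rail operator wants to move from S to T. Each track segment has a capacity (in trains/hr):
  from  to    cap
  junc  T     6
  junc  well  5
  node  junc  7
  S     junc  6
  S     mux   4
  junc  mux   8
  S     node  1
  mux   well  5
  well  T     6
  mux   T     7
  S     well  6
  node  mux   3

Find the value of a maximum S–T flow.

17

Augment S->junc->T: bottleneck 6. Total 6.
Augment S->mux->T: bottleneck 4. Total 10.
Augment S->well->T: bottleneck 6. Total 16.
Augment S->node->mux->T: bottleneck 1. Total 17.
No augmenting path remains in the residual graph.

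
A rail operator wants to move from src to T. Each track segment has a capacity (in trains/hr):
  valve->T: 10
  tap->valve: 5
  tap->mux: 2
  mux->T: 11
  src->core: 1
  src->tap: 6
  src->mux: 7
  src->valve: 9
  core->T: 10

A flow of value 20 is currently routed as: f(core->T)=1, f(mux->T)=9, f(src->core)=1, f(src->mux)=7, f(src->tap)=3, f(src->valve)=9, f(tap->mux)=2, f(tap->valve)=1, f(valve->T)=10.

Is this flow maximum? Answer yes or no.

Residual reachable from src: {src, tap, valve}; T is not reachable.
Saturated cut: src->core, src->mux, tap->mux, valve->T with total capacity 20 = current flow value. Flow is maximum.

Yes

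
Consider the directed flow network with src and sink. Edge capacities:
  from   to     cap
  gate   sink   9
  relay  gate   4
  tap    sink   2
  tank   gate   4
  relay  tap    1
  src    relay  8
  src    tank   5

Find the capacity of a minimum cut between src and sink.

9

Max flow = 9 (via 3 augmenting paths).
In the residual at optimum, the set reachable from src is {relay, src, tank}.
Cut edges: relay→tap (cap 1), relay→gate (cap 4), tank→gate (cap 4). Sum = 9.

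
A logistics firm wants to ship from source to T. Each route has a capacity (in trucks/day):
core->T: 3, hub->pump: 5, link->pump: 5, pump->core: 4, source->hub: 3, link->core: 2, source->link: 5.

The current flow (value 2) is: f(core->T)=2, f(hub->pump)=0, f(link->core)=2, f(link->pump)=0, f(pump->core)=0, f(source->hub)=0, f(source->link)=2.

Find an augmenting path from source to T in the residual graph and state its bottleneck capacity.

Residual along source->link->pump->core->T: source->link: 3, link->pump: 5, pump->core: 4, core->T: 1.
Bottleneck = min = 1.

source->link->pump->core->T, bottleneck 1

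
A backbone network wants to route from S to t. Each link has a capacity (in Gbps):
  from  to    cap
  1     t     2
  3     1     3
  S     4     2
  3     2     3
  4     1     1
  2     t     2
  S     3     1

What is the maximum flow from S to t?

2

Augment S→4→1→t: bottleneck 1. Total 1.
Augment S→3→1→t: bottleneck 1. Total 2.
No augmenting path remains in the residual graph.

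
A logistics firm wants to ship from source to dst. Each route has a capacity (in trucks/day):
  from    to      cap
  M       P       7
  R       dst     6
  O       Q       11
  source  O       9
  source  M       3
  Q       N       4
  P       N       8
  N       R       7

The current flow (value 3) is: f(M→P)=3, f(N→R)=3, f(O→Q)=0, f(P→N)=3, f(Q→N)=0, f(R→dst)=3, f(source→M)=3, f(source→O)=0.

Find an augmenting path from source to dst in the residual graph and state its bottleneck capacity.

source→O→Q→N→R→dst, bottleneck 3

Residual along source→O→Q→N→R→dst: source→O: 9, O→Q: 11, Q→N: 4, N→R: 4, R→dst: 3.
Bottleneck = min = 3.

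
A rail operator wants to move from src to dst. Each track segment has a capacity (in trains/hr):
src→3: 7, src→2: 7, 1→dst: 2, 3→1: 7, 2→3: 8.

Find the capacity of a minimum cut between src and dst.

Max flow = 2 (via 1 augmenting path).
In the residual at optimum, the set reachable from src is {1, 2, 3, src}.
Cut edges: 1→dst (cap 2). Sum = 2.

2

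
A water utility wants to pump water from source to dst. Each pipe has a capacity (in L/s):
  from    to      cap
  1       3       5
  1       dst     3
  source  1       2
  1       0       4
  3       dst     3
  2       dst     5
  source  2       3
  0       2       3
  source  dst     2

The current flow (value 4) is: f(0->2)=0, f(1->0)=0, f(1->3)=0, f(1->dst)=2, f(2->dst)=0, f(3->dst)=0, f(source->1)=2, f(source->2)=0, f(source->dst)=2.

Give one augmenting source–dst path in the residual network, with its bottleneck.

source->2->dst, bottleneck 3

Residual along source->2->dst: source->2: 3, 2->dst: 5.
Bottleneck = min = 3.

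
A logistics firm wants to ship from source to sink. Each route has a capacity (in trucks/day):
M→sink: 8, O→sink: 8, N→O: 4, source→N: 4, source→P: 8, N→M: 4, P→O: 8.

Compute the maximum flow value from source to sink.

Augment source→P→O→sink: bottleneck 8. Total 8.
Augment source→N→M→sink: bottleneck 4. Total 12.
No augmenting path remains in the residual graph.

12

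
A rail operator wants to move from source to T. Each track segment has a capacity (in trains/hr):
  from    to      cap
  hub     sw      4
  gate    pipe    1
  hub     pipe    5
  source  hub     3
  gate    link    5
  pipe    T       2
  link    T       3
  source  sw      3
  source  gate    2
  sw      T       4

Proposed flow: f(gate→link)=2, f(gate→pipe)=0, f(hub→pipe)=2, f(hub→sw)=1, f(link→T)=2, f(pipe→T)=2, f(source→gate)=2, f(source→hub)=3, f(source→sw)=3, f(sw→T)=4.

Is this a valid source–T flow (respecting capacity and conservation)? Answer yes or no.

Every edge has 0 ≤ f(e) ≤ cap(e).
At each intermediate node, inflow equals outflow.

Yes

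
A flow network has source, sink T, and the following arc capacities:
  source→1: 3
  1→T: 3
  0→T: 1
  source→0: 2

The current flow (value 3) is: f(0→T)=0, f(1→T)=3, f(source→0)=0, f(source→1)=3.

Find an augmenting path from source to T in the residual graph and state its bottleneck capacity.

Residual along source→0→T: source→0: 2, 0→T: 1.
Bottleneck = min = 1.

source→0→T, bottleneck 1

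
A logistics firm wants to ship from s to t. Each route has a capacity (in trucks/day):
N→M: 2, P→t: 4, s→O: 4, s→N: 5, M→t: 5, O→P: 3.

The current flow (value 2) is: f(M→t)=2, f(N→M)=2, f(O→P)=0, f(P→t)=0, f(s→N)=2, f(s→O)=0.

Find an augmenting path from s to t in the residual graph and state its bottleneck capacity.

s→O→P→t, bottleneck 3

Residual along s→O→P→t: s→O: 4, O→P: 3, P→t: 4.
Bottleneck = min = 3.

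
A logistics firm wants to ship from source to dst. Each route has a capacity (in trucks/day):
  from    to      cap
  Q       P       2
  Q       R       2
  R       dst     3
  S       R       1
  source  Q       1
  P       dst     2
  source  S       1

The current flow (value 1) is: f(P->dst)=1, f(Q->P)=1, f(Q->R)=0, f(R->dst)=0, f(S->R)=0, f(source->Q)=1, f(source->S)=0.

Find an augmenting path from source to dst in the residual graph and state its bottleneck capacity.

Residual along source->S->R->dst: source->S: 1, S->R: 1, R->dst: 3.
Bottleneck = min = 1.

source->S->R->dst, bottleneck 1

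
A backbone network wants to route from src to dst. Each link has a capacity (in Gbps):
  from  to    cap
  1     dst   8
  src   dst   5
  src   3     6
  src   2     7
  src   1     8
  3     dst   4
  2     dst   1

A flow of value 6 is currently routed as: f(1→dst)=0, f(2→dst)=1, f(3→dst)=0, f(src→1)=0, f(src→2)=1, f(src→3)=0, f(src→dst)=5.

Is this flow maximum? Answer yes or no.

Residual path src→3→dst has bottleneck 4 > 0.
Pushing 4 along it raises the flow to 10, so the given flow is not maximum.

No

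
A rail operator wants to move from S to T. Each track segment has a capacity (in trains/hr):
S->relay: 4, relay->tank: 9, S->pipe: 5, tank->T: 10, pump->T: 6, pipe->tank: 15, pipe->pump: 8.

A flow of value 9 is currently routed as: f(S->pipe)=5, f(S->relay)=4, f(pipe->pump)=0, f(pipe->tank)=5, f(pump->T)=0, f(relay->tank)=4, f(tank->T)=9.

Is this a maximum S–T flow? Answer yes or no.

Yes

Residual reachable from S: {S}; T is not reachable.
Saturated cut: S->relay, S->pipe with total capacity 9 = current flow value. Flow is maximum.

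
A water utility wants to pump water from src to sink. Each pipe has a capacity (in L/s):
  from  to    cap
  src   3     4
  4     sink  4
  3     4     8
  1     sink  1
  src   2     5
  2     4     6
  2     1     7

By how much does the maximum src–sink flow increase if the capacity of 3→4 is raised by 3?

0

Original max flow = 5.
Edge 3→4 does not cross the min cut (source side {1, 2, 3, 4, src}), so extra capacity there cannot help.
New max flow = 5. Increase = 0.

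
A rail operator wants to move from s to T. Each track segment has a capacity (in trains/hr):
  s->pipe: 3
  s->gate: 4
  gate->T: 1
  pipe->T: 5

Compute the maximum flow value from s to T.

4

Augment s->pipe->T: bottleneck 3. Total 3.
Augment s->gate->T: bottleneck 1. Total 4.
No augmenting path remains in the residual graph.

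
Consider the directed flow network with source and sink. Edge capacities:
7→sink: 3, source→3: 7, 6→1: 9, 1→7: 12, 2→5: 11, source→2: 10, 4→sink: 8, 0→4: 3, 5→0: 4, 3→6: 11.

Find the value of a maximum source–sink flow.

6

Augment source→2→5→0→4→sink: bottleneck 3. Total 3.
Augment source→3→6→1→7→sink: bottleneck 3. Total 6.
No augmenting path remains in the residual graph.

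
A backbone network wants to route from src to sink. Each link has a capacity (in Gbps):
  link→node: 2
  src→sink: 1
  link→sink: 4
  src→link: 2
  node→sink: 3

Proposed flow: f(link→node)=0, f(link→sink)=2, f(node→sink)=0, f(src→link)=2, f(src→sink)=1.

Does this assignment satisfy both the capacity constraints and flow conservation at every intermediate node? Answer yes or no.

Yes

Every edge has 0 ≤ f(e) ≤ cap(e).
At each intermediate node, inflow equals outflow.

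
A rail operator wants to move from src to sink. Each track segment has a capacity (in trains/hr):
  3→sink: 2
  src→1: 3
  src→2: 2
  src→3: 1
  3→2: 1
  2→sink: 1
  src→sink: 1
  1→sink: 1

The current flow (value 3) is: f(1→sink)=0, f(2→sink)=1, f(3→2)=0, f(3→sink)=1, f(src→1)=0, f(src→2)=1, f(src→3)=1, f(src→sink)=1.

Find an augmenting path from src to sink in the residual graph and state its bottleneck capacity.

src→1→sink, bottleneck 1

Residual along src→1→sink: src→1: 3, 1→sink: 1.
Bottleneck = min = 1.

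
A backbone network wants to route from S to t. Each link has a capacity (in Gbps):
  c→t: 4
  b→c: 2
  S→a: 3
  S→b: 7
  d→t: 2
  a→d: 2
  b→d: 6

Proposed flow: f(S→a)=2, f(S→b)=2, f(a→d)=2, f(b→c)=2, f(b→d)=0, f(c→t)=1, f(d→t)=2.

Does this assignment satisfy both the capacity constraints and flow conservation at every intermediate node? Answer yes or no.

No

Conservation fails at c: inflow 2 ≠ outflow 1.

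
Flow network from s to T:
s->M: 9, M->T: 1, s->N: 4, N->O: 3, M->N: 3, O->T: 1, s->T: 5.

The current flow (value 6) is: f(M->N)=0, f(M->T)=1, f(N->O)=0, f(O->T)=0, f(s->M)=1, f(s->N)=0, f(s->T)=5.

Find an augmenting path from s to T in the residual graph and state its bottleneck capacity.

Residual along s->N->O->T: s->N: 4, N->O: 3, O->T: 1.
Bottleneck = min = 1.

s->N->O->T, bottleneck 1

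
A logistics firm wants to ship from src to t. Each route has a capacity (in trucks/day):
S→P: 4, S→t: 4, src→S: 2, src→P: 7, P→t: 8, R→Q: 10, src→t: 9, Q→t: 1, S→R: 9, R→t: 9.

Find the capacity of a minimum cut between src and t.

18

Max flow = 18 (via 3 augmenting paths).
In the residual at optimum, the set reachable from src is {src}.
Cut edges: src→S (cap 2), src→P (cap 7), src→t (cap 9). Sum = 18.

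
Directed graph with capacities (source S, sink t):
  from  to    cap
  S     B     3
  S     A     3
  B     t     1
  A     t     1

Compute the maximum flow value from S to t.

Augment S→B→t: bottleneck 1. Total 1.
Augment S→A→t: bottleneck 1. Total 2.
No augmenting path remains in the residual graph.

2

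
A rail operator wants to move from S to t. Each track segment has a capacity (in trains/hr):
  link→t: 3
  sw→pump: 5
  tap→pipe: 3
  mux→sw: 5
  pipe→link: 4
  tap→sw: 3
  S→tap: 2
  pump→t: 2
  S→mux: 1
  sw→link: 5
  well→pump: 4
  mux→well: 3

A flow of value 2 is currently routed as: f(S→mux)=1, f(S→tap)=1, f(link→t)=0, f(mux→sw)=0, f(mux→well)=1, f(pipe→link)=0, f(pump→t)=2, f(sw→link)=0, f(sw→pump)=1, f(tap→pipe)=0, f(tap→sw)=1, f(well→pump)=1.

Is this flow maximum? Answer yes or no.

Residual path S→tap→sw→link→t has bottleneck 1 > 0.
Pushing 1 along it raises the flow to 3, so the given flow is not maximum.

No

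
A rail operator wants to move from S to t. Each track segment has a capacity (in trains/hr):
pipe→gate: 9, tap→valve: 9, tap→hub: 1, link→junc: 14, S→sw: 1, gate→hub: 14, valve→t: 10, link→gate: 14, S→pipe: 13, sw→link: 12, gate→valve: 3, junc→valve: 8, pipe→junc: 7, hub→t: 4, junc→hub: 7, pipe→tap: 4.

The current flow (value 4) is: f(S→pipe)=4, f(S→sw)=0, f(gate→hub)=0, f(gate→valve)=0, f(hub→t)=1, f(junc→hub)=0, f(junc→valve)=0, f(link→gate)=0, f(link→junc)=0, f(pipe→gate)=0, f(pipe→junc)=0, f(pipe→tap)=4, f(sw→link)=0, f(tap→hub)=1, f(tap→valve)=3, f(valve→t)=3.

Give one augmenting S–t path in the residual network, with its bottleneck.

Residual along S→pipe→junc→valve→t: S→pipe: 9, pipe→junc: 7, junc→valve: 8, valve→t: 7.
Bottleneck = min = 7.

S→pipe→junc→valve→t, bottleneck 7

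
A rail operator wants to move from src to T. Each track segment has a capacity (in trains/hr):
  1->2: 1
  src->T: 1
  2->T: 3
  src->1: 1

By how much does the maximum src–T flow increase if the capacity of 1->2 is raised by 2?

Original max flow = 2.
Edge 1->2 does not cross the min cut (source side {src}), so extra capacity there cannot help.
New max flow = 2. Increase = 0.

0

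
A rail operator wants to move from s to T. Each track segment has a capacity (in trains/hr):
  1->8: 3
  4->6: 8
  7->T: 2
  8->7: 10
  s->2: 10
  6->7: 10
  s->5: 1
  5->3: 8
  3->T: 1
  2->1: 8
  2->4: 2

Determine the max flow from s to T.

3

Augment s->5->3->T: bottleneck 1. Total 1.
Augment s->2->1->8->7->T: bottleneck 2. Total 3.
No augmenting path remains in the residual graph.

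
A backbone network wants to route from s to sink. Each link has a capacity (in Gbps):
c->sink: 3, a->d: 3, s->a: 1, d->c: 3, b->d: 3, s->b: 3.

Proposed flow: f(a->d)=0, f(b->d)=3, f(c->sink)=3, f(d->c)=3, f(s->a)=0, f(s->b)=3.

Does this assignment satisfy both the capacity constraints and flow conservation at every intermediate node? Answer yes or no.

Every edge has 0 ≤ f(e) ≤ cap(e).
At each intermediate node, inflow equals outflow.

Yes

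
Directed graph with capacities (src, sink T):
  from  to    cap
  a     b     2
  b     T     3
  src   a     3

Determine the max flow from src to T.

Augment src->a->b->T: bottleneck 2. Total 2.
No augmenting path remains in the residual graph.

2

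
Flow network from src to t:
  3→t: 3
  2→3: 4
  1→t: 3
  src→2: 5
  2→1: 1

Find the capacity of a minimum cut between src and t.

Max flow = 4 (via 2 augmenting paths).
In the residual at optimum, the set reachable from src is {2, 3, src}.
Cut edges: 2→1 (cap 1), 3→t (cap 3). Sum = 4.

4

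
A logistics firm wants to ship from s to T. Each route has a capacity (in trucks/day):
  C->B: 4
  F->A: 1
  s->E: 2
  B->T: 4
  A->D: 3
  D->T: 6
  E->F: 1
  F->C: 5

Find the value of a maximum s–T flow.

Augment s->E->F->A->D->T: bottleneck 1. Total 1.
No augmenting path remains in the residual graph.

1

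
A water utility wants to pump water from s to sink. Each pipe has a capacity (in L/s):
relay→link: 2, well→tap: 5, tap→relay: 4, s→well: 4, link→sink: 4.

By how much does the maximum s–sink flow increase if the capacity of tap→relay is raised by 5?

0

Original max flow = 2.
Edge tap→relay does not cross the min cut (source side {relay, s, tap, well}), so extra capacity there cannot help.
New max flow = 2. Increase = 0.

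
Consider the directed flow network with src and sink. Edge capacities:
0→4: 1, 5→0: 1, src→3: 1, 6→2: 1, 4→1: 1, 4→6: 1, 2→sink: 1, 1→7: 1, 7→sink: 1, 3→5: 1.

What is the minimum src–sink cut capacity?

Max flow = 1 (via 1 augmenting path).
In the residual at optimum, the set reachable from src is {src}.
Cut edges: src→3 (cap 1). Sum = 1.

1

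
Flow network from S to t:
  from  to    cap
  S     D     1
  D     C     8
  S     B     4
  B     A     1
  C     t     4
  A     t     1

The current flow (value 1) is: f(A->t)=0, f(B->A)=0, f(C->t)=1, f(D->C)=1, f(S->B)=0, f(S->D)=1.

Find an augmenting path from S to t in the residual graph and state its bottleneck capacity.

Residual along S->B->A->t: S->B: 4, B->A: 1, A->t: 1.
Bottleneck = min = 1.

S->B->A->t, bottleneck 1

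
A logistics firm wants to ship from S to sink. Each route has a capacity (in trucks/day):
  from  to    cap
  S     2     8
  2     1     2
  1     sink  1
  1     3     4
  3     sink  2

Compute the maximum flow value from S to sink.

2

Augment S→2→1→sink: bottleneck 1. Total 1.
Augment S→2→1→3→sink: bottleneck 1. Total 2.
No augmenting path remains in the residual graph.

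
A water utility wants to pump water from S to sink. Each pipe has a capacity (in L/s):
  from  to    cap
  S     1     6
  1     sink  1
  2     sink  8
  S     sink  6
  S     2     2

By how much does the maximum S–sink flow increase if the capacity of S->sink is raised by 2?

Original max flow = 9.
After raising cap(S->sink), augmenting paths through that edge carry 2 more units.
New max flow = 11. Increase = 2.

2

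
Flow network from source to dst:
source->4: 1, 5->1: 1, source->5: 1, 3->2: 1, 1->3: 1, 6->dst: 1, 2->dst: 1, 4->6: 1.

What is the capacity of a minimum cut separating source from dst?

2

Max flow = 2 (via 2 augmenting paths).
In the residual at optimum, the set reachable from source is {source}.
Cut edges: source->5 (cap 1), source->4 (cap 1). Sum = 2.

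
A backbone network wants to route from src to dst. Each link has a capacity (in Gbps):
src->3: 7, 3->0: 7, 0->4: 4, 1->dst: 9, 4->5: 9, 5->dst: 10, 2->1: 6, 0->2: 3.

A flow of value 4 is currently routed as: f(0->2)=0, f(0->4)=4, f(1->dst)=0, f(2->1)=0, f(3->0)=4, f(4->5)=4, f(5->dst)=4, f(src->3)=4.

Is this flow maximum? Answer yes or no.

Residual path src->3->0->2->1->dst has bottleneck 3 > 0.
Pushing 3 along it raises the flow to 7, so the given flow is not maximum.

No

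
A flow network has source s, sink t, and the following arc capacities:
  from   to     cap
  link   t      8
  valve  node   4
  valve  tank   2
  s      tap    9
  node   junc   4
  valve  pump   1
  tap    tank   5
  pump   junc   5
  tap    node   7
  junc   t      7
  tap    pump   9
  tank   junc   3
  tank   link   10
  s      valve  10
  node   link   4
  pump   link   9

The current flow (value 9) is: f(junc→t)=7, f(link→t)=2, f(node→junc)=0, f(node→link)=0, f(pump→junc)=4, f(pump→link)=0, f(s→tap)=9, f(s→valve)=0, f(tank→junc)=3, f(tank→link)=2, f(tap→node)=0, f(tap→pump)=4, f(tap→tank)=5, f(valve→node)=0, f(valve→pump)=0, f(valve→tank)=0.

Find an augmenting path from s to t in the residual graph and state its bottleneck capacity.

Residual along s→valve→pump→link→t: s→valve: 10, valve→pump: 1, pump→link: 9, link→t: 6.
Bottleneck = min = 1.

s→valve→pump→link→t, bottleneck 1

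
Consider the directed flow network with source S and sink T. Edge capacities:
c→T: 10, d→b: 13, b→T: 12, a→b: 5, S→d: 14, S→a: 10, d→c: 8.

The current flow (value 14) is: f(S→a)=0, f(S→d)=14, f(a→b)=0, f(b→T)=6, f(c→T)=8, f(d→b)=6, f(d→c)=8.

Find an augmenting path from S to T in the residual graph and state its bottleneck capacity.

S→a→b→T, bottleneck 5

Residual along S→a→b→T: S→a: 10, a→b: 5, b→T: 6.
Bottleneck = min = 5.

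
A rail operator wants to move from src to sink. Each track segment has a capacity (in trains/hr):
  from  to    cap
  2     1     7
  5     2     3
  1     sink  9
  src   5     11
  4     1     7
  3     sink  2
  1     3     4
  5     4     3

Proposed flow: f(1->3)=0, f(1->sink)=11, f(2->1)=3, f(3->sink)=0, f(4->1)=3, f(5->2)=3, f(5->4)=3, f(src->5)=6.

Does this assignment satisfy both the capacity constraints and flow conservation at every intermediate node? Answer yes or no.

No

Capacity violated on 1->sink: flow 11 > capacity 9.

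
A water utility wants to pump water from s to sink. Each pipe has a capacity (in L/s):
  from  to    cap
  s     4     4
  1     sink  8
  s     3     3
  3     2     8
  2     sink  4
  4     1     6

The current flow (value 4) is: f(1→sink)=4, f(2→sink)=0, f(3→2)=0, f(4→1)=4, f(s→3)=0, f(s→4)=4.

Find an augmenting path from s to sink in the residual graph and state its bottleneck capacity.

s→3→2→sink, bottleneck 3

Residual along s→3→2→sink: s→3: 3, 3→2: 8, 2→sink: 4.
Bottleneck = min = 3.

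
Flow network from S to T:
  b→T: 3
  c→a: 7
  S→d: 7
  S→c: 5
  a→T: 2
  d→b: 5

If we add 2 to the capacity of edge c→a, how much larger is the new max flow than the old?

0

Original max flow = 5.
Edge c→a does not cross the min cut (source side {S, a, b, c, d}), so extra capacity there cannot help.
New max flow = 5. Increase = 0.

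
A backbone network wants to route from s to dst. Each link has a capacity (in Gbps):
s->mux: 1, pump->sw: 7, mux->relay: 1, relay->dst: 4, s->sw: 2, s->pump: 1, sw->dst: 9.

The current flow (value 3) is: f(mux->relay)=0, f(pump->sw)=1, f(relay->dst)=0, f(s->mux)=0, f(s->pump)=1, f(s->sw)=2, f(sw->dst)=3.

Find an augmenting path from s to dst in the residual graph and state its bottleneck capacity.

Residual along s->mux->relay->dst: s->mux: 1, mux->relay: 1, relay->dst: 4.
Bottleneck = min = 1.

s->mux->relay->dst, bottleneck 1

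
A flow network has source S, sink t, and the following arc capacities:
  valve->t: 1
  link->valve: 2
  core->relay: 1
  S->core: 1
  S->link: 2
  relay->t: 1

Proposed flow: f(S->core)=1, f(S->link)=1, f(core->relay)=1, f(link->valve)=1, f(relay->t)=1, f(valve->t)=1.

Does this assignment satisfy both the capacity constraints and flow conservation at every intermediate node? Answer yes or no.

Every edge has 0 ≤ f(e) ≤ cap(e).
At each intermediate node, inflow equals outflow.

Yes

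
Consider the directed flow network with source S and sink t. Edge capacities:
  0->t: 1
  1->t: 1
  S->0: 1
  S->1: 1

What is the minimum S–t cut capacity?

Max flow = 2 (via 2 augmenting paths).
In the residual at optimum, the set reachable from S is {S}.
Cut edges: S->1 (cap 1), S->0 (cap 1). Sum = 2.

2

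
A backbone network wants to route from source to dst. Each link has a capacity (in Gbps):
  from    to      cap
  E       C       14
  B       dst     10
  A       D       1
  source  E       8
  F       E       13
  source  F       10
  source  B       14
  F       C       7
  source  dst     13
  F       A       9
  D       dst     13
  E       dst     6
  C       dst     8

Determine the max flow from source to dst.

38

Augment source->dst: bottleneck 13. Total 13.
Augment source->E->dst: bottleneck 6. Total 19.
Augment source->B->dst: bottleneck 10. Total 29.
Augment source->F->C->dst: bottleneck 7. Total 36.
Augment source->E->C->dst: bottleneck 1. Total 37.
Augment source->F->A->D->dst: bottleneck 1. Total 38.
No augmenting path remains in the residual graph.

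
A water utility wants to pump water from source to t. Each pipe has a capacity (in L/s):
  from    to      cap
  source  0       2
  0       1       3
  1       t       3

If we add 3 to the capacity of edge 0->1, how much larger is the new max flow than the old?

0

Original max flow = 2.
Edge 0->1 does not cross the min cut (source side {source}), so extra capacity there cannot help.
New max flow = 2. Increase = 0.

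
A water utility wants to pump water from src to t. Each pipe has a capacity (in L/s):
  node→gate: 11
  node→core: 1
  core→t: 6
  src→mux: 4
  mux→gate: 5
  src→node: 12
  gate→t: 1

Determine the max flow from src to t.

2

Augment src→mux→gate→t: bottleneck 1. Total 1.
Augment src→node→core→t: bottleneck 1. Total 2.
No augmenting path remains in the residual graph.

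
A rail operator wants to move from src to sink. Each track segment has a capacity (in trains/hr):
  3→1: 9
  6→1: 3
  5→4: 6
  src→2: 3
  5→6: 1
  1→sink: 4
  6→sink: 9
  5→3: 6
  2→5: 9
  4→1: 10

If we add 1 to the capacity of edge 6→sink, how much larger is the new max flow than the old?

0

Original max flow = 3.
Edge 6→sink does not cross the min cut (source side {src}), so extra capacity there cannot help.
New max flow = 3. Increase = 0.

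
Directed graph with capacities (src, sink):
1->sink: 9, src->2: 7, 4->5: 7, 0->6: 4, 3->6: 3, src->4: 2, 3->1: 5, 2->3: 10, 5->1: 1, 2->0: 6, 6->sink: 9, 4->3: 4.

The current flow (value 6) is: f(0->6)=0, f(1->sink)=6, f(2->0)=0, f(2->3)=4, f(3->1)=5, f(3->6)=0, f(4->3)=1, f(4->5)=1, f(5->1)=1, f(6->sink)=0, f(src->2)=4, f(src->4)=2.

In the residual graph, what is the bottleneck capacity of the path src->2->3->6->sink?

3

Residual capacities along the path: src->2: 3, 2->3: 6, 3->6: 3, 6->sink: 9.
Minimum is 3.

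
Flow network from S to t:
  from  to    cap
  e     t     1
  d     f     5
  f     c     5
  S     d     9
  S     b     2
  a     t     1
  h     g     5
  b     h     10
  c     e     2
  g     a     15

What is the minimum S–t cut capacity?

2

Max flow = 2 (via 2 augmenting paths).
In the residual at optimum, the set reachable from S is {S, a, b, c, d, e, f, g, h}.
Cut edges: a->t (cap 1), e->t (cap 1). Sum = 2.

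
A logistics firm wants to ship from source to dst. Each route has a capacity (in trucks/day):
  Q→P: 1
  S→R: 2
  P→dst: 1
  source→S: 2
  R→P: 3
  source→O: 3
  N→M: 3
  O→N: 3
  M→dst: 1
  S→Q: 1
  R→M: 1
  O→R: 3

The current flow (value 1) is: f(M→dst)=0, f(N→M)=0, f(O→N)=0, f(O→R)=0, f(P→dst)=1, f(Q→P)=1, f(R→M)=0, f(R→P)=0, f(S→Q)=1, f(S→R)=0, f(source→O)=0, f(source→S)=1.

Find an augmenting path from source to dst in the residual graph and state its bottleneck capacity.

Residual along source→S→R→M→dst: source→S: 1, S→R: 2, R→M: 1, M→dst: 1.
Bottleneck = min = 1.

source→S→R→M→dst, bottleneck 1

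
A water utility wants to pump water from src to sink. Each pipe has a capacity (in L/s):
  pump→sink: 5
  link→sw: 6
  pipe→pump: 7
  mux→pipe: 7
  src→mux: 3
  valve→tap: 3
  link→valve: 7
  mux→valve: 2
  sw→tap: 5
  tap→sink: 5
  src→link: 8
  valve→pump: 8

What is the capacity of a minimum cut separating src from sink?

10

Max flow = 10 (via 3 augmenting paths).
In the residual at optimum, the set reachable from src is {link, mux, pipe, pump, src, sw, tap, valve}.
Cut edges: tap→sink (cap 5), pump→sink (cap 5). Sum = 10.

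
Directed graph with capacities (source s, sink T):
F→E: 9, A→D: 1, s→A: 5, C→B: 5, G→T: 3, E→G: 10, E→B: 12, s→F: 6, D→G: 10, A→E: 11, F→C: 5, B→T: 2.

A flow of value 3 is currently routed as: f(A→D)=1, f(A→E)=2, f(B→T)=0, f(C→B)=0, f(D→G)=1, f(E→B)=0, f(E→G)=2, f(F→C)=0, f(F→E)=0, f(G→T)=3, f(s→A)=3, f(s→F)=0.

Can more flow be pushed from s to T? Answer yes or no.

Residual path s→A→E→B→T has bottleneck 2 > 0.
Pushing 2 along it raises the flow to 5, so the given flow is not maximum.

Yes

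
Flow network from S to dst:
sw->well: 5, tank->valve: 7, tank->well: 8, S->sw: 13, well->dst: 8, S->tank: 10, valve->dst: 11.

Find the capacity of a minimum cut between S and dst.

15

Max flow = 15 (via 3 augmenting paths).
In the residual at optimum, the set reachable from S is {S, sw}.
Cut edges: S->tank (cap 10), sw->well (cap 5). Sum = 15.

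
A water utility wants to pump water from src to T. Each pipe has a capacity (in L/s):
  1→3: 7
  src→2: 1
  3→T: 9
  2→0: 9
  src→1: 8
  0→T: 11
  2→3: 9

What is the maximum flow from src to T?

8

Augment src→2→0→T: bottleneck 1. Total 1.
Augment src→1→3→T: bottleneck 7. Total 8.
No augmenting path remains in the residual graph.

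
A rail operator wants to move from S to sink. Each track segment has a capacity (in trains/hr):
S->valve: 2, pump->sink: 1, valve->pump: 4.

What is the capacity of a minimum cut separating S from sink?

1

Max flow = 1 (via 1 augmenting path).
In the residual at optimum, the set reachable from S is {S, pump, valve}.
Cut edges: pump->sink (cap 1). Sum = 1.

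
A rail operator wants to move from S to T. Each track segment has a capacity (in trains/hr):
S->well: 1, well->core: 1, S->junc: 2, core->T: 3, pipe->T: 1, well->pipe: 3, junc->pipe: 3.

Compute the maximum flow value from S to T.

Augment S->junc->pipe->T: bottleneck 1. Total 1.
Augment S->well->core->T: bottleneck 1. Total 2.
No augmenting path remains in the residual graph.

2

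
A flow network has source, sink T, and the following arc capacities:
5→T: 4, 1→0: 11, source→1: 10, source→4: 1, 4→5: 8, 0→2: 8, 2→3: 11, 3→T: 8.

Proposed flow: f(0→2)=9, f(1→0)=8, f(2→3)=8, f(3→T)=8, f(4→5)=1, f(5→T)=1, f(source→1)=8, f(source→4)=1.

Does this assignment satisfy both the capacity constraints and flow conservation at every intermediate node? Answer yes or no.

Capacity violated on 0→2: flow 9 > capacity 8.

No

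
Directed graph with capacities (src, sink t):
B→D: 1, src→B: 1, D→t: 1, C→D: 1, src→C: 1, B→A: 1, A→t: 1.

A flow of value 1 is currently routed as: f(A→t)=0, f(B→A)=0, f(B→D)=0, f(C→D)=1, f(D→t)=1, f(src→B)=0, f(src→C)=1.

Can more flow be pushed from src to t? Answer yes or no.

Residual path src→B→A→t has bottleneck 1 > 0.
Pushing 1 along it raises the flow to 2, so the given flow is not maximum.

Yes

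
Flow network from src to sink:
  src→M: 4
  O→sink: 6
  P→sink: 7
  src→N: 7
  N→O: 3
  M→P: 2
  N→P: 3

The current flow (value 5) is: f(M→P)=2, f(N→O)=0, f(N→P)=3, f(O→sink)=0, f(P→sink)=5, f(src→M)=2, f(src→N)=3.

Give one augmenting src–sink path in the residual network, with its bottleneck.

src→N→O→sink, bottleneck 3

Residual along src→N→O→sink: src→N: 4, N→O: 3, O→sink: 6.
Bottleneck = min = 3.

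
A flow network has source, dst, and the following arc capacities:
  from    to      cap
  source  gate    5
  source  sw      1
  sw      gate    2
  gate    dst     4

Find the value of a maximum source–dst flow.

Augment source→gate→dst: bottleneck 4. Total 4.
No augmenting path remains in the residual graph.

4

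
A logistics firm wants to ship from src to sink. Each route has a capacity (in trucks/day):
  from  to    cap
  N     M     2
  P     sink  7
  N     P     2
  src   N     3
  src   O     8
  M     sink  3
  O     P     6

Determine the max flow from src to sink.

Augment src->O->P->sink: bottleneck 6. Total 6.
Augment src->N->P->sink: bottleneck 1. Total 7.
Augment src->N->M->sink: bottleneck 2. Total 9.
No augmenting path remains in the residual graph.

9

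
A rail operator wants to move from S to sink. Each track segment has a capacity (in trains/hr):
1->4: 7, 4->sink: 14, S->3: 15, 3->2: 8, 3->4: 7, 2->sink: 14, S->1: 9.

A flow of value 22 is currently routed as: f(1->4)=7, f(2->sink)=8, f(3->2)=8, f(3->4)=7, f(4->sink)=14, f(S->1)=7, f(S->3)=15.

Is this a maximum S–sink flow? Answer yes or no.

Residual reachable from S: {1, S}; sink is not reachable.
Saturated cut: S->3, 1->4 with total capacity 22 = current flow value. Flow is maximum.

Yes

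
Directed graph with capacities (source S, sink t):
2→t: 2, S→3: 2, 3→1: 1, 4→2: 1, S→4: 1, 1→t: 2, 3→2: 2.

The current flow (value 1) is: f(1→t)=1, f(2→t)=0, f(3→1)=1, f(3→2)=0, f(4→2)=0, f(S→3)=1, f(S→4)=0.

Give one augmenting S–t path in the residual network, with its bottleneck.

S→3→2→t, bottleneck 1

Residual along S→3→2→t: S→3: 1, 3→2: 2, 2→t: 2.
Bottleneck = min = 1.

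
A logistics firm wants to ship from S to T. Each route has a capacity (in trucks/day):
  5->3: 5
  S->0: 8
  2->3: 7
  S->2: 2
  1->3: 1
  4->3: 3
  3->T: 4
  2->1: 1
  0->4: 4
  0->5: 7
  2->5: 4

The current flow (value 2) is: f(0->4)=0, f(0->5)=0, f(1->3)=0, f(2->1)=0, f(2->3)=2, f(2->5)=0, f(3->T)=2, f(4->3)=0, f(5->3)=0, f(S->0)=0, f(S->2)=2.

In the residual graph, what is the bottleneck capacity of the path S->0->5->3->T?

Residual capacities along the path: S->0: 8, 0->5: 7, 5->3: 5, 3->T: 2.
Minimum is 2.

2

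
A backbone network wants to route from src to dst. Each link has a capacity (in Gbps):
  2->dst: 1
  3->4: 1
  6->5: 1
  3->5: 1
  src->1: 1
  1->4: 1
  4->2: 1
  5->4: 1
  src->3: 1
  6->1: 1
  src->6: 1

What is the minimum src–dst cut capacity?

Max flow = 1 (via 1 augmenting path).
In the residual at optimum, the set reachable from src is {1, 3, 4, 5, 6, src}.
Cut edges: 4->2 (cap 1). Sum = 1.

1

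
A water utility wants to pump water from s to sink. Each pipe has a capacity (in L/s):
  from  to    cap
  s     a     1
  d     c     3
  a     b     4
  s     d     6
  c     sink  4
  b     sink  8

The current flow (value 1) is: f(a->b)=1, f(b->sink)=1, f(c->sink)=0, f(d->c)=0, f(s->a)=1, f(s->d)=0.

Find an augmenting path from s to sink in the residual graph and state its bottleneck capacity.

s->d->c->sink, bottleneck 3

Residual along s->d->c->sink: s->d: 6, d->c: 3, c->sink: 4.
Bottleneck = min = 3.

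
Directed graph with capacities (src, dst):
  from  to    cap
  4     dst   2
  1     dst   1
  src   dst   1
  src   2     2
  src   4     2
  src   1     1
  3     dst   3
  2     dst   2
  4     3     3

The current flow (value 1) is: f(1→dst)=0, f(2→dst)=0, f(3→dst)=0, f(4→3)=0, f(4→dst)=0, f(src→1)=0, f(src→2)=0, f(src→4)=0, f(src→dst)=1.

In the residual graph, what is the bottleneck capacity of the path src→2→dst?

Residual capacities along the path: src→2: 2, 2→dst: 2.
Minimum is 2.

2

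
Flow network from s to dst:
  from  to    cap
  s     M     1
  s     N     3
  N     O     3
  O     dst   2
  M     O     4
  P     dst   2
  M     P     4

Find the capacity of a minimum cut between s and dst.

3

Max flow = 3 (via 2 augmenting paths).
In the residual at optimum, the set reachable from s is {N, O, s}.
Cut edges: s→M (cap 1), O→dst (cap 2). Sum = 3.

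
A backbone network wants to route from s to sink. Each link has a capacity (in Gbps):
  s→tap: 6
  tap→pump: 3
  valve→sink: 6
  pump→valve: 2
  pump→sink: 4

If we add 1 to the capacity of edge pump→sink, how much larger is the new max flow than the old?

0

Original max flow = 3.
Edge pump→sink does not cross the min cut (source side {s, tap}), so extra capacity there cannot help.
New max flow = 3. Increase = 0.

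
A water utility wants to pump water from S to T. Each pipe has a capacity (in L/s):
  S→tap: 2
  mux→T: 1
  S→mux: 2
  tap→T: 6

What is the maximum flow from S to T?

3

Augment S→tap→T: bottleneck 2. Total 2.
Augment S→mux→T: bottleneck 1. Total 3.
No augmenting path remains in the residual graph.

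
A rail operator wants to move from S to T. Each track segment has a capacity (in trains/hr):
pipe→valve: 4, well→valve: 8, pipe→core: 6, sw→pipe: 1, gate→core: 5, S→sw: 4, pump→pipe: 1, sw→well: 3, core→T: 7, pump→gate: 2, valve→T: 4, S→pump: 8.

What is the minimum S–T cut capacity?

Max flow = 7 (via 4 augmenting paths).
In the residual at optimum, the set reachable from S is {S, pump}.
Cut edges: S→sw (cap 4), pump→pipe (cap 1), pump→gate (cap 2). Sum = 7.

7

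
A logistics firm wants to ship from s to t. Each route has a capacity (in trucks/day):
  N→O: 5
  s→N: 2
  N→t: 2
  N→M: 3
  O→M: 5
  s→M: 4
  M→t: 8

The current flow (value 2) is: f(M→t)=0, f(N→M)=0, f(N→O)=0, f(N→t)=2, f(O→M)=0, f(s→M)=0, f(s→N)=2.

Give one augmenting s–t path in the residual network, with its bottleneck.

Residual along s→M→t: s→M: 4, M→t: 8.
Bottleneck = min = 4.

s→M→t, bottleneck 4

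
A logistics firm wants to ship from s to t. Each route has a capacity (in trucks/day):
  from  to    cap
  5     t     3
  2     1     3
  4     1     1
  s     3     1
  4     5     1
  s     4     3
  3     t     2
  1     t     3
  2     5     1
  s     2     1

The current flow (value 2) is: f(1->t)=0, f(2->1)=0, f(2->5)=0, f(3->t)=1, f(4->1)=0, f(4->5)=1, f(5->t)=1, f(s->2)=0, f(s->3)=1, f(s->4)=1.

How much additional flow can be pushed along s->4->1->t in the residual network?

1

Residual capacities along the path: s->4: 2, 4->1: 1, 1->t: 3.
Minimum is 1.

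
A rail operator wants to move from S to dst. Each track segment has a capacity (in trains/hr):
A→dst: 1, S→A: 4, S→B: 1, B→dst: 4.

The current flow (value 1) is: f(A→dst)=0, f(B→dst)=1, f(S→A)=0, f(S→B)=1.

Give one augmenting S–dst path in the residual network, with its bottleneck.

S→A→dst, bottleneck 1

Residual along S→A→dst: S→A: 4, A→dst: 1.
Bottleneck = min = 1.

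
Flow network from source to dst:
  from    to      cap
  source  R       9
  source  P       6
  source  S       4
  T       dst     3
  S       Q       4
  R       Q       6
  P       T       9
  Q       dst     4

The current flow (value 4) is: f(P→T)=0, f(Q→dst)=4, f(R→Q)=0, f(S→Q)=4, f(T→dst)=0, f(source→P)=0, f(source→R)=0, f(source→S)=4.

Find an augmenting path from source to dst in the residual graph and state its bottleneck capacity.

Residual along source→P→T→dst: source→P: 6, P→T: 9, T→dst: 3.
Bottleneck = min = 3.

source→P→T→dst, bottleneck 3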